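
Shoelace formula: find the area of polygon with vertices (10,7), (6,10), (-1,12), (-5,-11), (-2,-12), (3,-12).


sum(xi*y_{i+1}) = 10*10 + 6*12 - 1*(-11) - 5*(-12) - 2*(-12) + 3*7 = 288
sum(yi*x_{i+1}) = 7*6 + 10*(-1) + 12*(-5) - 11*(-2) - 12*3 - 12*10 = -162
Area = |288 + 162|/2 = 450/2 = 225.0000

225.0000 sq units


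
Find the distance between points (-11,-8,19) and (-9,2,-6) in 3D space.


dx=2, dy=10, dz=-25
d = sqrt(4+100+625) = sqrt(729) = 27.0000

27.0000


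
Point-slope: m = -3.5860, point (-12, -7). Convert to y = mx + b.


y + 7 = -3.5860(x + 12)
y = -3.5860x - 7 + 3.5860*(-12)
y = -3.5860x - 50.0320

y = -3.5860x - 50.0320


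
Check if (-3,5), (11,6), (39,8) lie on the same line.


-3*(6-8) + 11*(8-5) + 39*(5-6)
= 6 + 33 - 39 = 0

Yes, collinear (determinant = 0)


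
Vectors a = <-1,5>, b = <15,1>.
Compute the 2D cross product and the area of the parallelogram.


cross = -1*1 - 5*15 = -1 - 75 = -76
Parallelogram area = |-76| = 76

cross = -76, parallelogram area = 76


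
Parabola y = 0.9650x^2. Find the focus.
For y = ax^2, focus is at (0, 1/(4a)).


a = 0.9650
4a = 3.8600
focus = (0, 1/3.8600) = (0, 0.2591)

Focus = (0, 0.2591)


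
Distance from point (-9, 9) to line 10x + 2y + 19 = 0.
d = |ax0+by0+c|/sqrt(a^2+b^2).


|10*(-9) + 2*9 + 19| = |-53| = 53
sqrt(100 + 4) = sqrt(104) = 10.1980
d = 53/sqrt(104) = 5.1971

5.1971


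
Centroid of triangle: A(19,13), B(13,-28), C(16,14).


Gx = (19+13+16)/3 = 48/3 = 16.0000
Gy = (13- 28+14)/3 = -1/3 = -0.3333

G = (16.0000, -0.3333)


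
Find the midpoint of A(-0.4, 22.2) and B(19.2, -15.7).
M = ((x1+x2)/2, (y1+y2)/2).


Mx = (-0.4 + 19.2)/2 = 18.8/2 = 9.4000
My = (22.2 - 15.7)/2 = 6.5/2 = 3.2500

(9.4000, 3.2500)


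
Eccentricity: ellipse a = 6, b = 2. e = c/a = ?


c = sqrt(36-4) = sqrt(32) = 5.6569
e = c/a = sqrt(32)/6 = 0.9428

e = 0.9428


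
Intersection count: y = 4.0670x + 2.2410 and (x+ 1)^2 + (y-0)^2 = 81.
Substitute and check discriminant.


Substitute y = 4.0670x + 2.2410: (x+ 1)^2 + (4.0670x+2.2410-0)^2 = 81
Expand to Ax^2 + Bx + C = 0, where b-k = 2.241
A = 1+m^2 = 17.540489
B = 2(m(b-k) - h) = 2(4.0670*2.241 + 1) = 20.228294
C = h^2 + (b-k)^2 - r^2 = 1 + 5.022081 - 81 = -74.977919
disc = B^2-4AC = 409.1839 + 5260.5975 = 5669.7814
disc > 0

2 intersection points


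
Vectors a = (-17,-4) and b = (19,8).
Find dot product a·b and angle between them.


a·b = -17*19 - 4*8 = -323 - 32 = -355
|a| = sqrt(289+16) = 17.4642
|b| = sqrt(361+64) = 20.6155
cos(theta) = -355/(sqrt(305)*sqrt(425)) = -355/sqrt(129625) = -0.986016
theta = arccos(-355/sqrt(129625)) = 170.4069 degrees

a·b = -355, theta = 170.4069 deg


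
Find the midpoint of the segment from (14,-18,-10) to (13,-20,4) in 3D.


Mx = (14+13)/2 = 13.5000
My = (-18- 20)/2 = -19.0000
Mz = (-10+4)/2 = -3.0000

M = (13.5000, -19.0000, -3.0000)


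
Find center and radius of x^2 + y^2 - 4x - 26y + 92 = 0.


h = -D/2 = 4/2 = 2
k = -E/2 = 26/2 = 13
r^2 = h^2 + k^2 - F = 4 + 169 - 92 = 81
r = 9

Center (2, 13), radius = 9


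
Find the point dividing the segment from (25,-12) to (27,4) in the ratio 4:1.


Px = (4*27 + 1*25)/5 = 133/5 = 26.6000
Py = (4*4 + 1*(-12))/5 = 4/5 = 0.8000

P = (26.6000, 0.8000)


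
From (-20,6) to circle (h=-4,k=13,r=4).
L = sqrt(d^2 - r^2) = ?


d = sqrt((-20+ 4)^2 + (6-13)^2) = sqrt(256+49) = 17.4642
L = sqrt(305.0000 - 16) = sqrt(289.0000) = 17.0000

17.0000


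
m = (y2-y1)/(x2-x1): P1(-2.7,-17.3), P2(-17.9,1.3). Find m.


dy = 1.3 + 17.3 = 18.6
dx = -17.9 + 2.7 = -15.2
m = 18.6/(-15.2) = -1.2237

m = -1.2237


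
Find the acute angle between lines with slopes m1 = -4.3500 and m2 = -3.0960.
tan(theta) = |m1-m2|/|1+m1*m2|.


m1-m2 = -1.254
1+m1*m2 = 14.4676
tan(theta) = |-1.254/14.4676| = 0.086676
theta = arctan(|-1.254/14.4676|) = 4.9538 degrees (acute angle)

4.9538 degrees


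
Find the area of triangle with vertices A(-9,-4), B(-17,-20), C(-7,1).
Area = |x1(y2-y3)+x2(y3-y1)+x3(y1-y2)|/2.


-9*(-20-1) = 189
-17*(1+ 4) = -85
-7*(-4+ 20) = -112
sum = -8
Area = |-8|/2 = 4.0000

4.0000 sq units


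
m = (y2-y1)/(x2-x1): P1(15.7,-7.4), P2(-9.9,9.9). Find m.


dy = 9.9 + 7.4 = 17.3
dx = -9.9 - 15.7 = -25.6
m = 17.3/(-25.6) = -0.6758

m = -0.6758


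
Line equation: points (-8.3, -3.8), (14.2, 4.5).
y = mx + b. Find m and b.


m = (8.3)/(22.5) = 0.3689
b = y1 - m*x1 = -3.8 - (8.3*(-8.3))/(22.5) = -3.8 + 3.0618 = -0.7382

y = 0.3689x - 0.7382


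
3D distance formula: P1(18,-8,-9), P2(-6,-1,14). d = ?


dx=-24, dy=7, dz=23
d = sqrt(576+49+529) = sqrt(1154) = 33.9706

33.9706


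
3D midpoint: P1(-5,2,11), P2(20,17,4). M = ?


Mx = (-5+20)/2 = 7.5000
My = (2+17)/2 = 9.5000
Mz = (11+4)/2 = 7.5000

M = (7.5000, 9.5000, 7.5000)


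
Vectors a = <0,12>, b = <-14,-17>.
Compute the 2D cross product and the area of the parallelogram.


cross = 0*(-17) - 12*(-14) = 0 + 168 = 168
Parallelogram area = |168| = 168

cross = 168, parallelogram area = 168


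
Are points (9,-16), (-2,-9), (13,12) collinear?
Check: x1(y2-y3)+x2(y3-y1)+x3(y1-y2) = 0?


9*(-9-12) - 2*(12+ 16) + 13*(-16+ 9)
= -189 - 56 - 91 = -336

No, not collinear (determinant = -336)


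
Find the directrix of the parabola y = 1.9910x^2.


a = 1.9910
1/(4a) = 0.1256
directrix: y = -0.1256 = -0.1256

y = -0.1256


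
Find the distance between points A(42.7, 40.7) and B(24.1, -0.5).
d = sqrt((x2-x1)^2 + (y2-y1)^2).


dx = 24.1 - 42.7 = -18.6
dy = -0.5 - 40.7 = -41.2
d = sqrt(345.96 + 1697.44) = sqrt(2043.4) = 45.2040

45.2040


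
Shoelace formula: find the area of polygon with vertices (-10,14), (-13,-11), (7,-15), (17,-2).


sum(xi*y_{i+1}) = -10*(-11) - 13*(-15) + 7*(-2) + 17*14 = 529
sum(yi*x_{i+1}) = 14*(-13) - 11*7 - 15*17 - 2*(-10) = -494
Area = |529 + 494|/2 = 1023/2 = 511.5000

511.5000 sq units


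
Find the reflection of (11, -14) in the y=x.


Reflection rule for y=x: (y, x)
(11, -14) -> (-14, 11)

(-14, 11)


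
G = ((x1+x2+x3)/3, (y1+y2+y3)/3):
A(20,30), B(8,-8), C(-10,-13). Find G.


Gx = (20+8- 10)/3 = 18/3 = 6.0000
Gy = (30- 8- 13)/3 = 9/3 = 3.0000

G = (6.0000, 3.0000)


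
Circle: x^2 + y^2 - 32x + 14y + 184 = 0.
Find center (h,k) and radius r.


h = -D/2 = 32/2 = 16
k = -E/2 = -14/2 = -7
r^2 = h^2 + k^2 - F = 256 + 49 - 184 = 121
r = 11

Center (16, -7), radius = 11


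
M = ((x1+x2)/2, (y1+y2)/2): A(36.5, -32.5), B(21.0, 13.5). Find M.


Mx = (36.5 + 21.0)/2 = 57.5/2 = 28.7500
My = (-32.5 + 13.5)/2 = -19.0/2 = -9.5000

(28.7500, -9.5000)


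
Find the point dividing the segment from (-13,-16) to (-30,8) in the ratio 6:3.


Px = (6*(-30) + 3*(-13))/9 = -219/9 = -24.3333
Py = (6*8 + 3*(-16))/9 = 0/9 = 0

P = (-24.3333, 0)


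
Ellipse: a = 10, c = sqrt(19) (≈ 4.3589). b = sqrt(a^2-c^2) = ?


b^2 = 10^2 - (sqrt(19))^2 = 100 - 19 = 81
b = sqrt(81) = 9

b = 9


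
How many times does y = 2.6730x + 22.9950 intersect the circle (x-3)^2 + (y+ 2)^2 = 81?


Substitute y = 2.6730x + 22.9950: (x-3)^2 + (2.6730x+22.9950+ 2)^2 = 81
Expand to Ax^2 + Bx + C = 0, where b-k = 24.995
A = 1+m^2 = 8.144929
B = 2(m(b-k) - h) = 2(2.6730*24.995 - 3) = 127.62327
C = h^2 + (b-k)^2 - r^2 = 9 + 624.750025 - 81 = 552.750025
disc = B^2-4AC = 16287.6990 - 18008.4388 = -1720.7398
disc < 0

0 intersection points


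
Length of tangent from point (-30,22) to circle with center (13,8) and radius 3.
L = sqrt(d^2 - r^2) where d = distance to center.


d = sqrt((-30-13)^2 + (22-8)^2) = sqrt(1849+196) = 45.2217
L = sqrt(2045.0000 - 9) = sqrt(2036.0000) = 45.1221

45.1221


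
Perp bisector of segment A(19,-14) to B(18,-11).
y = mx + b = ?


Midpoint = (18.5, -12.5)
Slope of AB = dy/dx = 3/(-1) = -3.0000
Perp slope = -dx/dy = 1/3 = 0.3333
b = My - (perp slope)*Mx = -12.5 + (-1*18.5)/3 = -12.5 - 6.1667 = -18.6667

y = 0.3333x - 18.6667


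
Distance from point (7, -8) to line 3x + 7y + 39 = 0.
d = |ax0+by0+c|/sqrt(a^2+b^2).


|3*7 + 7*(-8) + 39| = |4| = 4
sqrt(9 + 49) = sqrt(58) = 7.6158
d = 4/sqrt(58) = 0.5252

0.5252


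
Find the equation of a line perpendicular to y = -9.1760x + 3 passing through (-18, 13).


Perpendicular slope = -1/m1 = -1/(-9.1760) = 0.1090
b2 = y0 - m2*x0 = 13 - 18/(-9.1760) = 13 + 1.9616 = 14.9616

y = 0.1090x + 14.9616


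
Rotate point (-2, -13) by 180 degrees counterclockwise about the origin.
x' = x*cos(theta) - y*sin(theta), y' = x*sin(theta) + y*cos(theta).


cos(180) = -1, sin(180) = 0
x' = -2*(-1) + 13*0 = 2
y' = -2*0 - 13*(-1) = 13

(2, 13)


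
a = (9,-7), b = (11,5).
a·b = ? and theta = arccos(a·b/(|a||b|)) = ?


a·b = 9*11 - 7*5 = 99 - 35 = 64
|a| = sqrt(81+49) = 11.4018
|b| = sqrt(121+25) = 12.0830
cos(theta) = 64/(sqrt(130)*sqrt(146)) = 64/sqrt(18980) = 0.464549
theta = arccos(64/sqrt(18980)) = 62.3189 degrees

a·b = 64, theta = 62.3189 deg


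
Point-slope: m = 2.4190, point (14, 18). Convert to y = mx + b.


y - 18 = 2.4190(x - 14)
y = 2.4190x + 18 - 2.4190*14
y = 2.4190x - 15.8660

y = 2.4190x - 15.8660


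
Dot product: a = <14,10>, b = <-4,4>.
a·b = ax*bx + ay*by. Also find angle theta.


a·b = 14*(-4) + 10*4 = -56 + 40 = -16
|a| = sqrt(196+100) = 17.2047
|b| = sqrt(16+16) = 5.6569
cos(theta) = -16/(sqrt(296)*sqrt(32)) = -16/sqrt(9472) = -0.164399
theta = arccos(-16/sqrt(9472)) = 99.4623 degrees

a·b = -16, theta = 99.4623 deg


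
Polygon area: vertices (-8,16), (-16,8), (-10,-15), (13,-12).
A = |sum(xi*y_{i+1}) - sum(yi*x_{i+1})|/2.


sum(xi*y_{i+1}) = -8*8 - 16*(-15) - 10*(-12) + 13*16 = 504
sum(yi*x_{i+1}) = 16*(-16) + 8*(-10) - 15*13 - 12*(-8) = -435
Area = |504 + 435|/2 = 939/2 = 469.5000

469.5000 sq units


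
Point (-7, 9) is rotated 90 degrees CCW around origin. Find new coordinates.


cos(90) = 0, sin(90) = 1
x' = -7*0 - 9*1 = -9
y' = -7*1 + 9*0 = -7

(-9, -7)


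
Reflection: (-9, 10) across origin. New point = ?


Reflection rule for origin: (-x, -y)
(-9, 10) -> (9, -10)

(9, -10)


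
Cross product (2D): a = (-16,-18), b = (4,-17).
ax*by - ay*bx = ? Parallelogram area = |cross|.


cross = -16*(-17) + 18*4 = 272 + 72 = 344
Parallelogram area = |344| = 344

cross = 344, parallelogram area = 344


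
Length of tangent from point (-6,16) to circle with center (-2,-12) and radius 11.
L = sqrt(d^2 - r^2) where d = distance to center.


d = sqrt((-6+ 2)^2 + (16+ 12)^2) = sqrt(16+784) = 28.2843
L = sqrt(800.0000 - 121) = sqrt(679.0000) = 26.0576

26.0576


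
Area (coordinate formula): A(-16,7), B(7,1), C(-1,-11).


-16*(1+ 11) = -192
7*(-11-7) = -126
-1*(7-1) = -6
sum = -324
Area = |-324|/2 = 162.0000

162.0000 sq units


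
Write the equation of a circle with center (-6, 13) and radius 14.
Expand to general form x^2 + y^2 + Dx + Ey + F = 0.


(x+ 6)^2 + (y-13)^2 = 14^2
D = -2h = 12, E = -2k = -26
F = h^2+k^2-r^2 = 36+169-196 = 9

x^2 + y^2 + 12x - 26y + 9 = 0


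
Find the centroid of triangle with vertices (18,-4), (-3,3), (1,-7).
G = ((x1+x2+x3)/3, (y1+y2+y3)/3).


Gx = (18- 3+1)/3 = 16/3 = 5.3333
Gy = (-4+3- 7)/3 = -8/3 = -2.6667

G = (5.3333, -2.6667)


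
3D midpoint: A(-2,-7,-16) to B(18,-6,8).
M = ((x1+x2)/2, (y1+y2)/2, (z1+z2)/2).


Mx = (-2+18)/2 = 8.0000
My = (-7- 6)/2 = -6.5000
Mz = (-16+8)/2 = -4.0000

M = (8.0000, -6.5000, -4.0000)


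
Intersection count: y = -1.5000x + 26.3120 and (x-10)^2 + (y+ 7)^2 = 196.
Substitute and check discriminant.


Substitute y = -1.5000x + 26.3120: (x-10)^2 + (-1.5000x+26.3120+ 7)^2 = 196
Expand to Ax^2 + Bx + C = 0, where b-k = 33.312
A = 1+m^2 = 3.25
B = 2(m(b-k) - h) = 2(-1.5000*33.312 - 10) = -119.936
C = h^2 + (b-k)^2 - r^2 = 100 + 1109.689344 - 196 = 1013.689344
disc = B^2-4AC = 14384.6441 - 13177.9615 = 1206.6826
disc > 0

2 intersection points


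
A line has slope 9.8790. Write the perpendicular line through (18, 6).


Perpendicular slope = -1/m1 = -1/9.8790 = -0.1012
b2 = y0 - m2*x0 = 6 + 18/9.8790 = 6 + 1.8220 = 7.8220

y = -0.1012x + 7.8220


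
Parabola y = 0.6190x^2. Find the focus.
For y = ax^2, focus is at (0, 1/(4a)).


a = 0.6190
4a = 2.4760
focus = (0, 1/2.4760) = (0, 0.4039)

Focus = (0, 0.4039)


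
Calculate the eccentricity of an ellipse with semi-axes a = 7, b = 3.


c = sqrt(49-9) = sqrt(40) = 6.3246
e = c/a = sqrt(40)/7 = 0.9035

e = 0.9035


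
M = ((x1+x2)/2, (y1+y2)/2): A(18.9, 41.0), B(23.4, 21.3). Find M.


Mx = (18.9 + 23.4)/2 = 42.3/2 = 21.1500
My = (41.0 + 21.3)/2 = 62.3/2 = 31.1500

(21.1500, 31.1500)


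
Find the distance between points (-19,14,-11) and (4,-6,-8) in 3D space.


dx=23, dy=-20, dz=3
d = sqrt(529+400+9) = sqrt(938) = 30.6268

30.6268


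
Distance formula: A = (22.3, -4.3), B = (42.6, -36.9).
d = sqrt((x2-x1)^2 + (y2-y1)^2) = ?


dx = 42.6 - 22.3 = 20.3
dy = -36.9 + 4.3 = -32.6
d = sqrt(412.09 + 1062.76) = sqrt(1474.85) = 38.4038

38.4038


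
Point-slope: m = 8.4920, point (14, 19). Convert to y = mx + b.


y - 19 = 8.4920(x - 14)
y = 8.4920x + 19 - 8.4920*14
y = 8.4920x - 99.8880

y = 8.4920x - 99.8880


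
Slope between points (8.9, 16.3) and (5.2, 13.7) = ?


dy = 13.7 - 16.3 = -2.6
dx = 5.2 - 8.9 = -3.7
m = -2.6/(-3.7) = 0.7027

m = 0.7027


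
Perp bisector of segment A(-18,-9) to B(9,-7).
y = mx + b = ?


Midpoint = (-4.5, -8)
Slope of AB = dy/dx = 2/27 = 0.0741
Perp slope = -dx/dy = -27/2 = -13.5000
b = My - (perp slope)*Mx = -8 + (27*(-4.5))/2 = -8 - 60.7500 = -68.7500

y = -13.5000x - 68.7500


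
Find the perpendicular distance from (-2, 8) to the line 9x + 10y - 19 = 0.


|9*(-2) + 10*8 - 19| = |43| = 43
sqrt(81 + 100) = sqrt(181) = 13.4536
d = 43/sqrt(181) = 3.1962

3.1962


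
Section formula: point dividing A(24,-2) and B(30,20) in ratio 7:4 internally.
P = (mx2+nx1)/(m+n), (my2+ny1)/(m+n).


Px = (7*30 + 4*24)/11 = 306/11 = 27.8182
Py = (7*20 + 4*(-2))/11 = 132/11 = 12.0000

P = (27.8182, 12.0000)


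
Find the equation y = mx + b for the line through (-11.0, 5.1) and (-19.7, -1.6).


m = (-6.7)/(-8.7) = 0.7701
b = y1 - m*x1 = 5.1 - (-6.7*(-11.0))/(-8.7) = 5.1 + 8.4713 = 13.5713

y = 0.7701x + 13.5713


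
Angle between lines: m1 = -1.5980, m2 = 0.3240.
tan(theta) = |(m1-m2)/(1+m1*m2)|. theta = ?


m1-m2 = -1.922
1+m1*m2 = 0.482248
tan(theta) = |-1.922/0.482248| = 3.985501
theta = arctan(|-1.922/0.482248|) = 75.9147 degrees (acute angle)

75.9147 degrees


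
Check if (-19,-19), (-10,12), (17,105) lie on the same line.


-19*(12-105) - 10*(105+ 19) + 17*(-19-12)
= 1767 - 1240 - 527 = 0

Yes, collinear (determinant = 0)


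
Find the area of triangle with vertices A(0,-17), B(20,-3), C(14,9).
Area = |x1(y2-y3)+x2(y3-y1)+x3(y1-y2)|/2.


0*(-3-9) = 0
20*(9+ 17) = 520
14*(-17+ 3) = -196
sum = 324
Area = |324|/2 = 162.0000

162.0000 sq units


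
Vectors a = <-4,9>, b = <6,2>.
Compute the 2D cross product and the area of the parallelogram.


cross = -4*2 - 9*6 = -8 - 54 = -62
Parallelogram area = |-62| = 62

cross = -62, parallelogram area = 62


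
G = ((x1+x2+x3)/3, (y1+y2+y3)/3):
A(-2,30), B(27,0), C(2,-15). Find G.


Gx = (-2+27+2)/3 = 27/3 = 9.0000
Gy = (30+0- 15)/3 = 15/3 = 5.0000

G = (9.0000, 5.0000)


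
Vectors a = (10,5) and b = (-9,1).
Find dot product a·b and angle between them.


a·b = 10*(-9) + 5*1 = -90 + 5 = -85
|a| = sqrt(100+25) = 11.1803
|b| = sqrt(81+1) = 9.0554
cos(theta) = -85/(sqrt(125)*sqrt(82)) = -85/sqrt(10250) = -0.839570
theta = arccos(-85/sqrt(10250)) = 147.0948 degrees

a·b = -85, theta = 147.0948 deg


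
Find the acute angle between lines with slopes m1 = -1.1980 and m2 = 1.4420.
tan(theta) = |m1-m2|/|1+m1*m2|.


m1-m2 = -2.64
1+m1*m2 = -0.727516
tan(theta) = |-2.64/(-0.727516)| = 3.628786
theta = arctan(|-2.64/(-0.727516)|) = 74.5932 degrees (acute angle)

74.5932 degrees


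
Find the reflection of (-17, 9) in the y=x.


Reflection rule for y=x: (y, x)
(-17, 9) -> (9, -17)

(9, -17)


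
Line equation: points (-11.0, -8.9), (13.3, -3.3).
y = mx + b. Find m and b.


m = (5.6)/(24.3) = 0.2305
b = y1 - m*x1 = -8.9 - (5.6*(-11.0))/(24.3) = -8.9 + 2.5350 = -6.3650

y = 0.2305x - 6.3650


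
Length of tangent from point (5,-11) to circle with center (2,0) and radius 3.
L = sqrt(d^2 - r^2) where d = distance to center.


d = sqrt((5-2)^2 + (-11-0)^2) = sqrt(9+121) = 11.4018
L = sqrt(130.0000 - 9) = sqrt(121.0000) = 11.0000

11.0000


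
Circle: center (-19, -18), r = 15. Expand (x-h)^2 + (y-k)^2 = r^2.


(x+ 19)^2 + (y+ 18)^2 = 15^2
D = -2h = 38, E = -2k = 36
F = h^2+k^2-r^2 = 361+324-225 = 460

x^2 + y^2 + 38x + 36y + 460 = 0


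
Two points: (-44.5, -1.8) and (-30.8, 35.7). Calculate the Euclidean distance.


dx = -30.8 + 44.5 = 13.7
dy = 35.7 + 1.8 = 37.5
d = sqrt(187.69 + 1406.25) = sqrt(1593.94) = 39.9242

39.9242


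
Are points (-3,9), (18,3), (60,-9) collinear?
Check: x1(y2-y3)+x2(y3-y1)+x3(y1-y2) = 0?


-3*(3+ 9) + 18*(-9-9) + 60*(9-3)
= -36 - 324 + 360 = 0

Yes, collinear (determinant = 0)


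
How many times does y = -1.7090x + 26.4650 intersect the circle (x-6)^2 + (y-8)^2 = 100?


Substitute y = -1.7090x + 26.4650: (x-6)^2 + (-1.7090x+26.4650-8)^2 = 100
Expand to Ax^2 + Bx + C = 0, where b-k = 18.465
A = 1+m^2 = 3.920681
B = 2(m(b-k) - h) = 2(-1.7090*18.465 - 6) = -75.11337
C = h^2 + (b-k)^2 - r^2 = 36 + 340.956225 - 100 = 276.956225
disc = B^2-4AC = 5642.0184 - 4343.4280 = 1298.5904
disc > 0

2 intersection points


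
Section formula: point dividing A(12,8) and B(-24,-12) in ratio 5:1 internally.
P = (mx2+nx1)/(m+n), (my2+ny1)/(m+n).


Px = (5*(-24) + 1*12)/6 = -108/6 = -18.0000
Py = (5*(-12) + 1*8)/6 = -52/6 = -8.6667

P = (-18.0000, -8.6667)


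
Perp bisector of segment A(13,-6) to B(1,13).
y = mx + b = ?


Midpoint = (7, 3.5)
Slope of AB = dy/dx = 19/(-12) = -1.5833
Perp slope = -dx/dy = 12/19 = 0.6316
b = My - (perp slope)*Mx = 3.5 + (-12*7)/19 = 3.5 - 4.4211 = -0.9211

y = 0.6316x - 0.9211


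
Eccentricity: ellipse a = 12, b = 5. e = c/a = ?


c = sqrt(144-25) = sqrt(119) = 10.9087
e = c/a = sqrt(119)/12 = 0.9091

e = 0.9091


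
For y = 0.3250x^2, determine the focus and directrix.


a = 0.3250
1/(4a) = 0.7692
Focus = (0, 0.7692)
Directrix: y = -0.7692

Focus = (0, 0.7692), Directrix: y = -0.7692


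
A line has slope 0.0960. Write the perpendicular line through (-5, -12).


Perpendicular slope = -1/m1 = -1/0.0960 = -10.4167
b2 = y0 - m2*x0 = -12 - 5/0.0960 = -12 - 52.0833 = -64.0833

y = -10.4167x - 64.0833


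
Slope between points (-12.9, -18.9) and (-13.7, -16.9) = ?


dy = -16.9 + 18.9 = 2.0
dx = -13.7 + 12.9 = -0.8
m = 2.0/(-0.8) = -2.5000

m = -2.5000


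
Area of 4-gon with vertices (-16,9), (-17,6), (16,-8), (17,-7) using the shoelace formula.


sum(xi*y_{i+1}) = -16*6 - 17*(-8) + 16*(-7) + 17*9 = 81
sum(yi*x_{i+1}) = 9*(-17) + 6*16 - 8*17 - 7*(-16) = -81
Area = |81 + 81|/2 = 162/2 = 81.0000

81.0000 sq units


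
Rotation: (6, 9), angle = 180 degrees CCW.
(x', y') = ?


cos(180) = -1, sin(180) = 0
x' = 6*(-1) - 9*0 = -6
y' = 6*0 + 9*(-1) = -9

(-6, -9)


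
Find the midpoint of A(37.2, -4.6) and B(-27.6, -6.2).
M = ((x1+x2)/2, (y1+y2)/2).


Mx = (37.2 - 27.6)/2 = 9.6/2 = 4.8000
My = (-4.6 - 6.2)/2 = -10.8/2 = -5.4000

(4.8000, -5.4000)


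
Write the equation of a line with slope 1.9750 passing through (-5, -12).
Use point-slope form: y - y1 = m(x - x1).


y + 12 = 1.9750(x + 5)
y = 1.9750x - 12 - 1.9750*(-5)
y = 1.9750x - 2.1250

y = 1.9750x - 2.1250


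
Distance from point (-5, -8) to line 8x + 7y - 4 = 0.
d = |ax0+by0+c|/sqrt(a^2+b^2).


|8*(-5) + 7*(-8) - 4| = |-100| = 100
sqrt(64 + 49) = sqrt(113) = 10.6301
d = 100/sqrt(113) = 9.4072

9.4072


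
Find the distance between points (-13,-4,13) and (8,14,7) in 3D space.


dx=21, dy=18, dz=-6
d = sqrt(441+324+36) = sqrt(801) = 28.3019

28.3019


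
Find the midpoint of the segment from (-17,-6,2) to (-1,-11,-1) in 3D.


Mx = (-17- 1)/2 = -9.0000
My = (-6- 11)/2 = -8.5000
Mz = (2- 1)/2 = 0.5000

M = (-9.0000, -8.5000, 0.5000)


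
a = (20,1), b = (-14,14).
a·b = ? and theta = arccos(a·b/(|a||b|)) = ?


a·b = 20*(-14) + 1*14 = -280 + 14 = -266
|a| = sqrt(400+1) = 20.0250
|b| = sqrt(196+196) = 19.7990
cos(theta) = -266/(sqrt(401)*sqrt(392)) = -266/sqrt(157192) = -0.670913
theta = arccos(-266/sqrt(157192)) = 132.1376 degrees

a·b = -266, theta = 132.1376 deg


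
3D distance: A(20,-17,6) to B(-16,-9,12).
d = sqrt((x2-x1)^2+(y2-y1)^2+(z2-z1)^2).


dx=-36, dy=8, dz=6
d = sqrt(1296+64+36) = sqrt(1396) = 37.3631

37.3631


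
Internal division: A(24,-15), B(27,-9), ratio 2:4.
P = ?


Px = (2*27 + 4*24)/6 = 150/6 = 25.0000
Py = (2*(-9) + 4*(-15))/6 = -78/6 = -13.0000

P = (25.0000, -13.0000)


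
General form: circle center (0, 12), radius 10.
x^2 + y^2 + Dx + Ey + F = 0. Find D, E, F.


(x-0)^2 + (y-12)^2 = 10^2
D = -2h = 0, E = -2k = -24
F = h^2+k^2-r^2 = 0+144-100 = 44

D = 0, E = -24, F = 44


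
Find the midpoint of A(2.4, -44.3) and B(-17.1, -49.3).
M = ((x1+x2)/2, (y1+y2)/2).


Mx = (2.4 - 17.1)/2 = -14.7/2 = -7.3500
My = (-44.3 - 49.3)/2 = -93.6/2 = -46.8000

(-7.3500, -46.8000)


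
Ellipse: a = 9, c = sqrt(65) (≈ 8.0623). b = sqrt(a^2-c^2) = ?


b^2 = 9^2 - (sqrt(65))^2 = 81 - 65 = 16
b = sqrt(16) = 4

b = 4


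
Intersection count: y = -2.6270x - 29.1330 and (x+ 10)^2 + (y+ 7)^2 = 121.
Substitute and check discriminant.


Substitute y = -2.6270x - 29.1330: (x+ 10)^2 + (-2.6270x- 29.1330+ 7)^2 = 121
Expand to Ax^2 + Bx + C = 0, where b-k = -22.133
A = 1+m^2 = 7.901129
B = 2(m(b-k) - h) = 2(-2.6270*(-22.133) + 10) = 136.286782
C = h^2 + (b-k)^2 - r^2 = 100 + 489.869689 - 121 = 468.869689
disc = B^2-4AC = 18574.0869 - 14818.3996 = 3755.6873
disc > 0

2 intersection points


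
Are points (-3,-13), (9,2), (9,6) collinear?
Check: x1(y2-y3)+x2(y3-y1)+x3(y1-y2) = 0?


-3*(2-6) + 9*(6+ 13) + 9*(-13-2)
= 12 + 171 - 135 = 48

No, not collinear (determinant = 48)


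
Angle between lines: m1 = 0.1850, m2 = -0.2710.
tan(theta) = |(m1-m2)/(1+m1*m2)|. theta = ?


m1-m2 = 0.456
1+m1*m2 = 0.949865
tan(theta) = |0.456/0.949865| = 0.480068
theta = arctan(|0.456/0.949865|) = 25.6442 degrees (acute angle)

25.6442 degrees


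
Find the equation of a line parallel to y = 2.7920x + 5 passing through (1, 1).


Parallel lines have equal slopes.
m2 = 2.7920
b2 = 1 - 2.7920*1 = -1.7920

y = 2.7920x - 1.7920


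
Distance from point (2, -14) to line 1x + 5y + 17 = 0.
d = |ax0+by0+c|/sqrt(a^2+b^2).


|1*2 + 5*(-14) + 17| = |-51| = 51
sqrt(1 + 25) = sqrt(26) = 5.0990
d = 51/sqrt(26) = 10.0019

10.0019


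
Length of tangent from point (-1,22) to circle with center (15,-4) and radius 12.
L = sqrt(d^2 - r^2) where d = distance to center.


d = sqrt((-1-15)^2 + (22+ 4)^2) = sqrt(256+676) = 30.5287
L = sqrt(932.0000 - 144) = sqrt(788.0000) = 28.0713

28.0713


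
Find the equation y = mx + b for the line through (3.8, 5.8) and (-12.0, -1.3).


m = (-7.1)/(-15.8) = 0.4494
b = y1 - m*x1 = 5.8 - (-7.1*3.8)/(-15.8) = 5.8 - 1.7076 = 4.0924

y = 0.4494x + 4.0924


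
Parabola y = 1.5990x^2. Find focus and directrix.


a = 1.5990
1/(4a) = 0.1563
Focus = (0, 0.1563)
Directrix: y = -0.1563

Focus = (0, 0.1563), Directrix: y = -0.1563


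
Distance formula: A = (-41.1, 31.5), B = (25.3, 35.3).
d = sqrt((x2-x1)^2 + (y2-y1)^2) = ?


dx = 25.3 + 41.1 = 66.4
dy = 35.3 - 31.5 = 3.8
d = sqrt(4408.96 + 14.44) = sqrt(4423.4) = 66.5086

66.5086


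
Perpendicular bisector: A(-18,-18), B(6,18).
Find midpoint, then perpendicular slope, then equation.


Midpoint = (-6, 0)
Slope of AB = dy/dx = 36/24 = 1.5000
Perp slope = -dx/dy = -24/36 = -0.6667
b = My - (perp slope)*Mx = 0 + (24*(-6))/36 = 0 - 4.0000 = -4.0000

y = -0.6667x - 4.0000


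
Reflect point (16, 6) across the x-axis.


Reflection rule for x-axis: (x, -y)
(16, 6) -> (16, -6)

(16, -6)


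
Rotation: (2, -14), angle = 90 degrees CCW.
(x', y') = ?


cos(90) = 0, sin(90) = 1
x' = 2*0 + 14*1 = 14
y' = 2*1 - 14*0 = 2

(14, 2)


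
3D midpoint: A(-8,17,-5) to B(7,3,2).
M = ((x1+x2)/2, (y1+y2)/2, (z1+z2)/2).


Mx = (-8+7)/2 = -0.5000
My = (17+3)/2 = 10.0000
Mz = (-5+2)/2 = -1.5000

M = (-0.5000, 10.0000, -1.5000)


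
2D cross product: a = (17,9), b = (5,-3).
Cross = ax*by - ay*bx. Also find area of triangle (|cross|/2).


cross = 17*(-3) - 9*5 = -51 - 45 = -96
Triangle area = |-96|/2 = 96/2 = 48.0000

cross = -96, triangle area = 48.0000


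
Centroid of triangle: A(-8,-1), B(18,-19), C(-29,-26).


Gx = (-8+18- 29)/3 = -19/3 = -6.3333
Gy = (-1- 19- 26)/3 = -46/3 = -15.3333

G = (-6.3333, -15.3333)


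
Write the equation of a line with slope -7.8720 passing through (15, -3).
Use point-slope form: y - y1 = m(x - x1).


y + 3 = -7.8720(x - 15)
y = -7.8720x - 3 + 7.8720*15
y = -7.8720x + 115.0800

y = -7.8720x + 115.0800


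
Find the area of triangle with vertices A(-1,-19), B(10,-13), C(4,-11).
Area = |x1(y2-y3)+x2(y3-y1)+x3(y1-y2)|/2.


-1*(-13+ 11) = 2
10*(-11+ 19) = 80
4*(-19+ 13) = -24
sum = 58
Area = |58|/2 = 29.0000

29.0000 sq units


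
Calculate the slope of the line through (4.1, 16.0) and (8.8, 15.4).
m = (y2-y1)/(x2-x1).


dy = 15.4 - 16.0 = -0.6
dx = 8.8 - 4.1 = 4.7
m = -0.6/4.7 = -0.1277

m = -0.1277


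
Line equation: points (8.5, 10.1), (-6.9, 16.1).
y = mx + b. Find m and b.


m = (6)/(-15.4) = -0.3896
b = y1 - m*x1 = 10.1 - (6*8.5)/(-15.4) = 10.1 + 3.3117 = 13.4117

y = -0.3896x + 13.4117


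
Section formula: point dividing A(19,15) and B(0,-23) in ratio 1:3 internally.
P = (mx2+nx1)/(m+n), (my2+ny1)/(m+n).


Px = (1*0 + 3*19)/4 = 57/4 = 14.2500
Py = (1*(-23) + 3*15)/4 = 22/4 = 5.5000

P = (14.2500, 5.5000)


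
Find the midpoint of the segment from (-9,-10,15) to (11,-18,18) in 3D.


Mx = (-9+11)/2 = 1.0000
My = (-10- 18)/2 = -14.0000
Mz = (15+18)/2 = 16.5000

M = (1.0000, -14.0000, 16.5000)


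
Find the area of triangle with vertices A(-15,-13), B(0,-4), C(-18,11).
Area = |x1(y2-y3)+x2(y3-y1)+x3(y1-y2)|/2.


-15*(-4-11) = 225
0*(11+ 13) = 0
-18*(-13+ 4) = 162
sum = 387
Area = |387|/2 = 193.5000

193.5000 sq units


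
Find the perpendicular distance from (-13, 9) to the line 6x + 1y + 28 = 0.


|6*(-13) + 1*9 + 28| = |-41| = 41
sqrt(36 + 1) = sqrt(37) = 6.0828
d = 41/sqrt(37) = 6.7404

6.7404


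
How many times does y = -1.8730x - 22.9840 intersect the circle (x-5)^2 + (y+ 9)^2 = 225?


Substitute y = -1.8730x - 22.9840: (x-5)^2 + (-1.8730x- 22.9840+ 9)^2 = 225
Expand to Ax^2 + Bx + C = 0, where b-k = -13.984
A = 1+m^2 = 4.508129
B = 2(m(b-k) - h) = 2(-1.8730*(-13.984) - 5) = 42.384064
C = h^2 + (b-k)^2 - r^2 = 25 + 195.552256 - 225 = -4.447744
disc = B^2-4AC = 1796.4089 + 80.2040 = 1876.6129
disc > 0

2 intersection points


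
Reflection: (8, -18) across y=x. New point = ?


Reflection rule for y=x: (y, x)
(8, -18) -> (-18, 8)

(-18, 8)


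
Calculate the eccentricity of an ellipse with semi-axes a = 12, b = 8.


c = sqrt(144-64) = sqrt(80) = 8.9443
e = c/a = sqrt(80)/12 = 0.7454

e = 0.7454


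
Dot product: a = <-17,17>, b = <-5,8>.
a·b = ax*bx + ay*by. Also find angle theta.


a·b = -17*(-5) + 17*8 = 85 + 136 = 221
|a| = sqrt(289+289) = 24.0416
|b| = sqrt(25+64) = 9.4340
cos(theta) = 221/(sqrt(578)*sqrt(89)) = 221/sqrt(51442) = 0.974391
theta = arccos(221/sqrt(51442)) = 12.9946 degrees

a·b = 221, theta = 12.9946 deg


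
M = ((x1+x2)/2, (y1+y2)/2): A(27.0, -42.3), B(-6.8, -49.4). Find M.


Mx = (27.0 - 6.8)/2 = 20.2/2 = 10.1000
My = (-42.3 - 49.4)/2 = -91.7/2 = -45.8500

(10.1000, -45.8500)


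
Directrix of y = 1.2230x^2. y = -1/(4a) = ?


a = 1.2230
1/(4a) = 0.2044
directrix: y = -0.2044 = -0.2044

y = -0.2044


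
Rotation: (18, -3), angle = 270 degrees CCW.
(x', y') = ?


cos(270) = 0, sin(270) = -1
x' = 18*0 + 3*(-1) = -3
y' = 18*(-1) - 3*0 = -18

(-3, -18)


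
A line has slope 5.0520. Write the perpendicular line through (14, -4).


Perpendicular slope = -1/m1 = -1/5.0520 = -0.1979
b2 = y0 - m2*x0 = -4 + 14/5.0520 = -4 + 2.7712 = -1.2288

y = -0.1979x - 1.2288


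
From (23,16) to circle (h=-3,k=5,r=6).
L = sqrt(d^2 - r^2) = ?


d = sqrt((23+ 3)^2 + (16-5)^2) = sqrt(676+121) = 28.2312
L = sqrt(797.0000 - 36) = sqrt(761.0000) = 27.5862

27.5862


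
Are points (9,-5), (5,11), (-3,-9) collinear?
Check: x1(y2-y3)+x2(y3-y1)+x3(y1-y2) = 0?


9*(11+ 9) + 5*(-9+ 5) - 3*(-5-11)
= 180 - 20 + 48 = 208

No, not collinear (determinant = 208)


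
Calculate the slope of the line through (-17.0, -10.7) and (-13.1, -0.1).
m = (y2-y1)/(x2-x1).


dy = -0.1 + 10.7 = 10.6
dx = -13.1 + 17.0 = 3.9
m = 10.6/3.9 = 2.7179

m = 2.7179


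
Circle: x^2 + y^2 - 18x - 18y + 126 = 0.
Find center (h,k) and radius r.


h = -D/2 = 18/2 = 9
k = -E/2 = 18/2 = 9
r^2 = h^2 + k^2 - F = 81 + 81 - 126 = 36
r = 6

Center (9, 9), radius = 6


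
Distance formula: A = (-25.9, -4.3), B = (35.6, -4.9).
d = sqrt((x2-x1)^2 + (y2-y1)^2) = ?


dx = 35.6 + 25.9 = 61.5
dy = -4.9 + 4.3 = -0.6
d = sqrt(3782.25 + 0.36) = sqrt(3782.61) = 61.5029

61.5029


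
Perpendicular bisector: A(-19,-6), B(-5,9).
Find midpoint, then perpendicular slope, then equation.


Midpoint = (-12, 1.5)
Slope of AB = dy/dx = 15/14 = 1.0714
Perp slope = -dx/dy = -14/15 = -0.9333
b = My - (perp slope)*Mx = 1.5 + (14*(-12))/15 = 1.5 - 11.2000 = -9.7000

y = -0.9333x - 9.7000


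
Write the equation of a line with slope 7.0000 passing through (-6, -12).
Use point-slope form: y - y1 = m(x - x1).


y + 12 = 7.0000(x + 6)
y = 7.0000x - 12 - 7.0000*(-6)
y = 7.0000x + 30.0000

y = 7.0000x + 30.0000


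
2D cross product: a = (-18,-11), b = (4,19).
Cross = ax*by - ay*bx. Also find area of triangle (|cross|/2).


cross = -18*19 + 11*4 = -342 + 44 = -298
Triangle area = |-298|/2 = 298/2 = 149.0000

cross = -298, triangle area = 149.0000


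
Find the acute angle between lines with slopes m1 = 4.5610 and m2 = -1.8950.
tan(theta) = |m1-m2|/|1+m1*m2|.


m1-m2 = 6.456
1+m1*m2 = -7.643095
tan(theta) = |6.456/(-7.643095)| = 0.844684
theta = arctan(|6.456/(-7.643095)|) = 40.1872 degrees (acute angle)

40.1872 degrees


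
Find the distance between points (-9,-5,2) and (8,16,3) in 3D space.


dx=17, dy=21, dz=1
d = sqrt(289+441+1) = sqrt(731) = 27.0370

27.0370


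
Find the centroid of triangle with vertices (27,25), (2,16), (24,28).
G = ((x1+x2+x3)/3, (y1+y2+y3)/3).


Gx = (27+2+24)/3 = 53/3 = 17.6667
Gy = (25+16+28)/3 = 69/3 = 23.0000

G = (17.6667, 23.0000)


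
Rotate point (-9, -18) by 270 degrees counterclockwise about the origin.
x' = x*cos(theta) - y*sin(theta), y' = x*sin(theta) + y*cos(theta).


cos(270) = 0, sin(270) = -1
x' = -9*0 + 18*(-1) = -18
y' = -9*(-1) - 18*0 = 9

(-18, 9)


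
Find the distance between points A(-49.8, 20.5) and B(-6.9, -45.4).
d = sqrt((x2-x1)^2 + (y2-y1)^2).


dx = -6.9 + 49.8 = 42.9
dy = -45.4 - 20.5 = -65.9
d = sqrt(1840.41 + 4342.81) = sqrt(6183.22) = 78.6335

78.6335


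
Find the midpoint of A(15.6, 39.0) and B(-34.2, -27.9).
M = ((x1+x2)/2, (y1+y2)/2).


Mx = (15.6 - 34.2)/2 = -18.6/2 = -9.3000
My = (39.0 - 27.9)/2 = 11.1/2 = 5.5500

(-9.3000, 5.5500)


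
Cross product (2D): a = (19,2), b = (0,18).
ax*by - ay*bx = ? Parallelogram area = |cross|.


cross = 19*18 - 2*0 = 342 - 0 = 342
Parallelogram area = |342| = 342

cross = 342, parallelogram area = 342


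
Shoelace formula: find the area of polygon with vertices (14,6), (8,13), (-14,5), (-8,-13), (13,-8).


sum(xi*y_{i+1}) = 14*13 + 8*5 - 14*(-13) - 8*(-8) + 13*6 = 546
sum(yi*x_{i+1}) = 6*8 + 13*(-14) + 5*(-8) - 13*13 - 8*14 = -455
Area = |546 + 455|/2 = 1001/2 = 500.5000

500.5000 sq units


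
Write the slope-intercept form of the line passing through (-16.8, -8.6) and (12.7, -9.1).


m = (-0.5)/(29.5) = -0.0169
b = y1 - m*x1 = -8.6 - (-0.5*(-16.8))/(29.5) = -8.6 - 0.2847 = -8.8847

y = -0.0169x - 8.8847


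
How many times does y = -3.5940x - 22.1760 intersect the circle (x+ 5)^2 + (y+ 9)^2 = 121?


Substitute y = -3.5940x - 22.1760: (x+ 5)^2 + (-3.5940x- 22.1760+ 9)^2 = 121
Expand to Ax^2 + Bx + C = 0, where b-k = -13.176
A = 1+m^2 = 13.916836
B = 2(m(b-k) - h) = 2(-3.5940*(-13.176) + 5) = 104.709088
C = h^2 + (b-k)^2 - r^2 = 25 + 173.606976 - 121 = 77.606976
disc = B^2-4AC = 10963.9931 - 4320.1742 = 6643.8189
disc > 0

2 intersection points


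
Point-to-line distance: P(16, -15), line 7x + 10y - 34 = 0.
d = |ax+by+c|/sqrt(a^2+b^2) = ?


|7*16 + 10*(-15) - 34| = |-72| = 72
sqrt(49 + 100) = sqrt(149) = 12.2066
d = 72/sqrt(149) = 5.8985

5.8985


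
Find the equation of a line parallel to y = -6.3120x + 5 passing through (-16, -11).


Parallel lines have equal slopes.
m2 = -6.3120
b2 = -11 + 6.3120*(-16) = -111.9920

y = -6.3120x - 111.9920


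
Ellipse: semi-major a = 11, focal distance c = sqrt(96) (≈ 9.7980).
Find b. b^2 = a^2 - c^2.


b^2 = 11^2 - (sqrt(96))^2 = 121 - 96 = 25
b = sqrt(25) = 5

b = 5


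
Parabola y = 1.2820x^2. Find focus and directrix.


a = 1.2820
1/(4a) = 0.1950
Focus = (0, 0.1950)
Directrix: y = -0.1950

Focus = (0, 0.1950), Directrix: y = -0.1950


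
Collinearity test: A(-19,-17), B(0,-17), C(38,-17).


-19*(-17+ 17) + 0*(-17+ 17) + 38*(-17+ 17)
= 0 + 0 + 0 = 0

Yes, collinear (determinant = 0)


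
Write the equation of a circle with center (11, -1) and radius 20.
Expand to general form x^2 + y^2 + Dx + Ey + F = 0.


(x-11)^2 + (y+ 1)^2 = 20^2
D = -2h = -22, E = -2k = 2
F = h^2+k^2-r^2 = 121+1-400 = -278

x^2 + y^2 - 22x + 2y - 278 = 0


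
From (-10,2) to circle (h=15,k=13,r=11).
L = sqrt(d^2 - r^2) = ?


d = sqrt((-10-15)^2 + (2-13)^2) = sqrt(625+121) = 27.3130
L = sqrt(746.0000 - 121) = sqrt(625.0000) = 25.0000

25.0000


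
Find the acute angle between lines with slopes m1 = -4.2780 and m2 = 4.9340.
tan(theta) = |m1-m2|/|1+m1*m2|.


m1-m2 = -9.212
1+m1*m2 = -20.107652
tan(theta) = |-9.212/(-20.107652)| = 0.458134
theta = arctan(|-9.212/(-20.107652)|) = 24.6141 degrees (acute angle)

24.6141 degrees


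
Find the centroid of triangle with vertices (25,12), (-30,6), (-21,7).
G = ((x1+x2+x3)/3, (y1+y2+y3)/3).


Gx = (25- 30- 21)/3 = -26/3 = -8.6667
Gy = (12+6+7)/3 = 25/3 = 8.3333

G = (-8.6667, 8.3333)


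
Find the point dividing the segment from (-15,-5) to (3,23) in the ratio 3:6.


Px = (3*3 + 6*(-15))/9 = -81/9 = -9.0000
Py = (3*23 + 6*(-5))/9 = 39/9 = 4.3333

P = (-9.0000, 4.3333)


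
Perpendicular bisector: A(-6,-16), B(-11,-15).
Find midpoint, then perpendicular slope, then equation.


Midpoint = (-8.5, -15.5)
Slope of AB = dy/dx = 1/(-5) = -0.2000
Perp slope = -dx/dy = 5/1 = 5.0000
b = My - (perp slope)*Mx = -15.5 + (-5*(-8.5))/1 = -15.5 + 42.5000 = 27.0000

y = 5.0000x + 27.0000


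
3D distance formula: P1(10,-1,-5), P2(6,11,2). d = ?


dx=-4, dy=12, dz=7
d = sqrt(16+144+49) = sqrt(209) = 14.4568

14.4568


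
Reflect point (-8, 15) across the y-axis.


Reflection rule for y-axis: (-x, y)
(-8, 15) -> (8, 15)

(8, 15)


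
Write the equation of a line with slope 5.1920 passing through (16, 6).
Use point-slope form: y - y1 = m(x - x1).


y - 6 = 5.1920(x - 16)
y = 5.1920x + 6 - 5.1920*16
y = 5.1920x - 77.0720

y = 5.1920x - 77.0720


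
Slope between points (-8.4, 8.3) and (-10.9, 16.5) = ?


dy = 16.5 - 8.3 = 8.2
dx = -10.9 + 8.4 = -2.5
m = 8.2/(-2.5) = -3.2800

m = -3.2800


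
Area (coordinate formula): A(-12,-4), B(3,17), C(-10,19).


-12*(17-19) = 24
3*(19+ 4) = 69
-10*(-4-17) = 210
sum = 303
Area = |303|/2 = 151.5000

151.5000 sq units


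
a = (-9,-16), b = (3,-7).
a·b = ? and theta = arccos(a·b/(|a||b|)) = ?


a·b = -9*3 - 16*(-7) = -27 + 112 = 85
|a| = sqrt(81+256) = 18.3576
|b| = sqrt(9+49) = 7.6158
cos(theta) = 85/(sqrt(337)*sqrt(58)) = 85/sqrt(19546) = 0.607981
theta = arccos(85/sqrt(19546)) = 52.5563 degrees

a·b = 85, theta = 52.5563 deg


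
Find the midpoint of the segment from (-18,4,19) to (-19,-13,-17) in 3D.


Mx = (-18- 19)/2 = -18.5000
My = (4- 13)/2 = -4.5000
Mz = (19- 17)/2 = 1.0000

M = (-18.5000, -4.5000, 1.0000)


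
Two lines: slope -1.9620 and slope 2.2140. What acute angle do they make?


m1-m2 = -4.176
1+m1*m2 = -3.343868
tan(theta) = |-4.176/(-3.343868)| = 1.248853
theta = arctan(|-4.176/(-3.343868)|) = 51.3145 degrees (acute angle)

51.3145 degrees


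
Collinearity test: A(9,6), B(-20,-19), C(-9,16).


9*(-19-16) - 20*(16-6) - 9*(6+ 19)
= -315 - 200 - 225 = -740

No, not collinear (determinant = -740)


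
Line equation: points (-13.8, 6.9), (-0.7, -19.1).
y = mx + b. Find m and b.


m = (-26.0)/(13.1) = -1.9847
b = y1 - m*x1 = 6.9 - (-26.0*(-13.8))/(13.1) = 6.9 - 27.3893 = -20.4893

y = -1.9847x - 20.4893


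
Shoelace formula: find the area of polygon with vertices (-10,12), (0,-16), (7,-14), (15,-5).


sum(xi*y_{i+1}) = -10*(-16) + 0*(-14) + 7*(-5) + 15*12 = 305
sum(yi*x_{i+1}) = 12*0 - 16*7 - 14*15 - 5*(-10) = -272
Area = |305 + 272|/2 = 577/2 = 288.5000

288.5000 sq units


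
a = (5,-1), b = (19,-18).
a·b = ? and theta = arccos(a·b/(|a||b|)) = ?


a·b = 5*19 - 1*(-18) = 95 + 18 = 113
|a| = sqrt(25+1) = 5.0990
|b| = sqrt(361+324) = 26.1725
cos(theta) = 113/(sqrt(26)*sqrt(685)) = 113/sqrt(17810) = 0.846733
theta = arccos(113/sqrt(17810)) = 32.1419 degrees

a·b = 113, theta = 32.1419 deg


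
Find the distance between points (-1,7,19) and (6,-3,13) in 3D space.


dx=7, dy=-10, dz=-6
d = sqrt(49+100+36) = sqrt(185) = 13.6015

13.6015


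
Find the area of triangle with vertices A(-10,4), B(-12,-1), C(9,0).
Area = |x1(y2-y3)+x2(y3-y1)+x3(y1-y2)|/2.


-10*(-1-0) = 10
-12*(0-4) = 48
9*(4+ 1) = 45
sum = 103
Area = |103|/2 = 51.5000

51.5000 sq units


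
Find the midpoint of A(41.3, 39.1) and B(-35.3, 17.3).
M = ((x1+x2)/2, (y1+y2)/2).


Mx = (41.3 - 35.3)/2 = 6.0/2 = 3.0000
My = (39.1 + 17.3)/2 = 56.4/2 = 28.2000

(3.0000, 28.2000)


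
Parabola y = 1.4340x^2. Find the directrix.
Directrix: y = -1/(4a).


a = 1.4340
1/(4a) = 0.1743
directrix: y = -0.1743 = -0.1743

y = -0.1743


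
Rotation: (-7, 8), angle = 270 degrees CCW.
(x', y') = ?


cos(270) = 0, sin(270) = -1
x' = -7*0 - 8*(-1) = 8
y' = -7*(-1) + 8*0 = 7

(8, 7)


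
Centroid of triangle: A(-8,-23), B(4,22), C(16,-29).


Gx = (-8+4+16)/3 = 12/3 = 4.0000
Gy = (-23+22- 29)/3 = -30/3 = -10.0000

G = (4.0000, -10.0000)


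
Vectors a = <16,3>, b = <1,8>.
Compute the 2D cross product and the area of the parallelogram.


cross = 16*8 - 3*1 = 128 - 3 = 125
Parallelogram area = |125| = 125

cross = 125, parallelogram area = 125


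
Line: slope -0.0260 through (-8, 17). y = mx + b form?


y - 17 = -0.0260(x + 8)
y = -0.0260x + 17 + 0.0260*(-8)
y = -0.0260x + 16.7920

y = -0.0260x + 16.7920


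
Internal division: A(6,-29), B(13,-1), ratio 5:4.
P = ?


Px = (5*13 + 4*6)/9 = 89/9 = 9.8889
Py = (5*(-1) + 4*(-29))/9 = -121/9 = -13.4444

P = (9.8889, -13.4444)


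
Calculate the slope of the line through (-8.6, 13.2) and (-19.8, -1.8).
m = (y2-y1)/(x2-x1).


dy = -1.8 - 13.2 = -15.0
dx = -19.8 + 8.6 = -11.2
m = -15.0/(-11.2) = 1.3393

m = 1.3393


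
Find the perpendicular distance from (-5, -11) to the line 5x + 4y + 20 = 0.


|5*(-5) + 4*(-11) + 20| = |-49| = 49
sqrt(25 + 16) = sqrt(41) = 6.4031
d = 49/sqrt(41) = 7.6525

7.6525


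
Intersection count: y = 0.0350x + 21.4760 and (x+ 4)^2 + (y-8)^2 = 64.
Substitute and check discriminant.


Substitute y = 0.0350x + 21.4760: (x+ 4)^2 + (0.0350x+21.4760-8)^2 = 64
Expand to Ax^2 + Bx + C = 0, where b-k = 13.476
A = 1+m^2 = 1.001225
B = 2(m(b-k) - h) = 2(0.0350*13.476 + 4) = 8.94332
C = h^2 + (b-k)^2 - r^2 = 16 + 181.602576 - 64 = 133.602576
disc = B^2-4AC = 79.9830 - 535.0650 = -455.0820
disc < 0

0 intersection points
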